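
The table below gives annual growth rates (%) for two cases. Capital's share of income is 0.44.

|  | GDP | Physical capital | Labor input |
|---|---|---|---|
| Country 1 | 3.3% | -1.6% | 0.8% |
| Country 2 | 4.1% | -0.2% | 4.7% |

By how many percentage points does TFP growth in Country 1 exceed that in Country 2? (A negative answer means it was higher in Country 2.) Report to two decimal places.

2.00 percentage points

Labor's share = 1 − 0.44 = 0.56.
Country 1: TFP = 3.3 + 0.704 − 0.448 = 3.556%.
Country 2: TFP = 4.1 + 0.088 − 2.632 = 1.556%.
Difference = 3.556 − (1.556) = 2 pp.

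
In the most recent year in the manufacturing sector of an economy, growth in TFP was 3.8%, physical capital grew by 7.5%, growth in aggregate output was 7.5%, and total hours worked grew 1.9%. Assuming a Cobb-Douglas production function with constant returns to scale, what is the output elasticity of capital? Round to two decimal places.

0.32

gY = gA + α·gK + (1−α)·gL, so gY − gA − gL = α(gK − gL).
7.5 − 3.8 − 1.9 = α × (7.5 − 1.9).
1.8 = 5.6 α, so α = 0.3214.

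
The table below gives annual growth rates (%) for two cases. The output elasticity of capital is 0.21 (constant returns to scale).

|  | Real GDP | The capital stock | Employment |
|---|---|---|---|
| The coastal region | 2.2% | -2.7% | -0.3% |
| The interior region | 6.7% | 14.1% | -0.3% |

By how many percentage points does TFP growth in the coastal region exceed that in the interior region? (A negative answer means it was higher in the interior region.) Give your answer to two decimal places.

Labor's share = 1 − 0.21 = 0.79.
The coastal region: TFP = 2.2 + 0.567 + 0.237 = 3.004%.
The interior region: TFP = 6.7 − 2.961 + 0.237 = 3.976%.
Difference = 3.004 − (3.976) = -0.972 pp.

-0.97 percentage points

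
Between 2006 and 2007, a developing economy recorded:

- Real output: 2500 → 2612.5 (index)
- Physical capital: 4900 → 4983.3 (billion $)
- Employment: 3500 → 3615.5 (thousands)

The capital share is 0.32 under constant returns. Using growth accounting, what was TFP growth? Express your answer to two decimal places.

Real output growth = (2612.5 − 2500) / 2500 = 4.5%.
Physical capital growth = (4983.3 − 4900) / 4900 = 1.7%.
Employment growth = (3615.5 − 3500) / 3500 = 3.3%.
Labor's share = 1 − 0.32 = 0.68.
Physical capital: 0.32 × 1.7 = 0.544 pp.
Employment: 0.68 × 3.3 = 2.244 pp.
TFP growth = 4.5 − 2.788 = 1.712%.

TFP grew 1.71%.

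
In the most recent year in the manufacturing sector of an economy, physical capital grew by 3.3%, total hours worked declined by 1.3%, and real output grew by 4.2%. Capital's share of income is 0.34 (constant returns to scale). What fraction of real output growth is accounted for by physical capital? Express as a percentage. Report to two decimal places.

26.71%

Physical capital contributed 0.34 × 3.3 = 1.122 pp.
Share of growth = 1.122 / 4.2 × 100 = 26.7143%.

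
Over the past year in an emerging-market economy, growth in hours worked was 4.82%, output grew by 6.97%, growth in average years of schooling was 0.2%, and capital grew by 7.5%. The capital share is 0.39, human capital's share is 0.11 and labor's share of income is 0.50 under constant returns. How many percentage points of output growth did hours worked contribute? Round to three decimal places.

Labor's share = 1 − 0.39 − 0.11 = 0.5.
Contribution = share × growth = 0.5 × 4.82 = 2.41 pp.

2.410 pp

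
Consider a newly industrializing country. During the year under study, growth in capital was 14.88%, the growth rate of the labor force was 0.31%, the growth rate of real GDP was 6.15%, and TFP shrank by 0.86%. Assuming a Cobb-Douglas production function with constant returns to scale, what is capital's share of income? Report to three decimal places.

gY = gA + α·gK + (1−α)·gL, so gY − gA − gL = α(gK − gL).
6.15 + 0.86 − 0.31 = α × (14.88 − 0.31).
6.7 = 14.57 α, so α = 0.45985.

α = 0.460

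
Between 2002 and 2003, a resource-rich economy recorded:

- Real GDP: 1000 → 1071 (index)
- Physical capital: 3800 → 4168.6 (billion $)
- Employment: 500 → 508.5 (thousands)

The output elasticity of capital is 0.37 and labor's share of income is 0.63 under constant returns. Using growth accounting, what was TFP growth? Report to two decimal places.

TFP growth was 2.44%.

Real GDP growth = (1071 − 1000) / 1000 = 7.1%.
Physical capital growth = (4168.6 − 3800) / 3800 = 9.7%.
Employment growth = (508.5 − 500) / 500 = 1.7%.
Labor's share = 1 − 0.37 = 0.63.
Physical capital: 0.37 × 9.7 = 3.589 pp.
Employment: 0.63 × 1.7 = 1.071 pp.
TFP growth = 7.1 − 4.66 = 2.44%.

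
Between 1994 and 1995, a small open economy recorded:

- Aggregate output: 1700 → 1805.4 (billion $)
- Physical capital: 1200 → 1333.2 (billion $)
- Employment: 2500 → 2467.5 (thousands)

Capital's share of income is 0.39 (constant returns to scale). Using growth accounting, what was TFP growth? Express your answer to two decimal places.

Aggregate output growth = (1805.4 − 1700) / 1700 = 6.2%.
Physical capital growth = (1333.2 − 1200) / 1200 = 11.1%.
Employment growth = (2467.5 − 2500) / 2500 = -1.3%.
Labor's share = 1 − 0.39 = 0.61.
Physical capital: 0.39 × 11.1 = 4.329 pp.
Employment: 0.61 × (-1.3) = -0.793 pp.
TFP growth = 6.2 − 3.536 = 2.664%.

TFP growth was 2.66%.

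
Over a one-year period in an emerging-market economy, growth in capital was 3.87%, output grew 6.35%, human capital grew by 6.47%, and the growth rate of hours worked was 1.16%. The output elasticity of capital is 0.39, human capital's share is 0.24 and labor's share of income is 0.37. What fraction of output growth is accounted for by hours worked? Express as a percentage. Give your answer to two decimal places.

Hours worked accounted for 6.76% of growth.

Labor's share = 1 − 0.39 − 0.24 = 0.37.
Hours worked contributed 0.37 × 1.16 = 0.4292 pp.
Share of growth = 0.4292 / 6.35 × 100 = 6.7591%.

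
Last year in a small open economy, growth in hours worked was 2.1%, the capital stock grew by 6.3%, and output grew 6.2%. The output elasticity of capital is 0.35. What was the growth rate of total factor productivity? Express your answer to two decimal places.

Total factor productivity growth was 2.63%.

Labor's share = 1 − 0.35 = 0.65.
The capital stock: 0.35 × 6.3 = 2.205 pp.
Hours worked: 0.65 × 2.1 = 1.365 pp.
TFP growth = 6.2 − 3.57 = 2.63%.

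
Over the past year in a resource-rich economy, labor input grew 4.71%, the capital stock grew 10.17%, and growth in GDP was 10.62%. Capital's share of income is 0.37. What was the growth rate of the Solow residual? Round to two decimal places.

Labor's share = 1 − 0.37 = 0.63.
The capital stock: 0.37 × 10.17 = 3.7629 pp.
Labor input: 0.63 × 4.71 = 2.9673 pp.
TFP growth = 10.62 − 6.7302 = 3.8898%.

The Solow residual growth was 3.89%.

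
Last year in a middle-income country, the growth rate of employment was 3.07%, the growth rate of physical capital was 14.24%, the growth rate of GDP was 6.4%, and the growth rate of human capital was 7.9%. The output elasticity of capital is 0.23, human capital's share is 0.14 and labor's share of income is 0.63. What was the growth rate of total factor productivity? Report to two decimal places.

Labor's share = 1 − 0.23 − 0.14 = 0.63.
Physical capital: 0.23 × 14.24 = 3.2752 pp.
Human capital: 0.14 × 7.9 = 1.106 pp.
Employment: 0.63 × 3.07 = 1.9341 pp.
TFP growth = 6.4 − 6.3153 = 0.0847%.

0.08%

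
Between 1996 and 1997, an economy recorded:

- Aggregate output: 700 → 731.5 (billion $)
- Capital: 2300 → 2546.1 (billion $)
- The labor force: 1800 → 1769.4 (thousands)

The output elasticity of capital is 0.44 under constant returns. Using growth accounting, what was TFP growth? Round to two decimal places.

Aggregate output growth = (731.5 − 700) / 700 = 4.5%.
Capital growth = (2546.1 − 2300) / 2300 = 10.7%.
The labor force growth = (1769.4 − 1800) / 1800 = -1.7%.
Labor's share = 1 − 0.44 = 0.56.
Capital: 0.44 × 10.7 = 4.708 pp.
The labor force: 0.56 × (-1.7) = -0.952 pp.
TFP growth = 4.5 − 3.756 = 0.744%.

TFP growth was 0.74%.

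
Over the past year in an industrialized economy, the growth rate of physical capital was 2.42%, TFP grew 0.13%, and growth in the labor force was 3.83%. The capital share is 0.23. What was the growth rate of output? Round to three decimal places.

Labor's share = 1 − 0.23 = 0.77.
Physical capital: 0.23 × 2.42 = 0.5566 pp.
The labor force: 0.77 × 3.83 = 2.9491 pp.
Output growth = 0.13 + 3.5057 = 3.6357%.

Output grew 3.636%.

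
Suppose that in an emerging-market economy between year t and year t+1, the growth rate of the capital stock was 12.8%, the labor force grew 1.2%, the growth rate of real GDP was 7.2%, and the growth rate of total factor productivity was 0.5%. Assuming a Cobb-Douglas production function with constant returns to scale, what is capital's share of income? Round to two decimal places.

Capital's share of income is 0.47.

gY = gA + α·gK + (1−α)·gL, so gY − gA − gL = α(gK − gL).
7.2 − 0.5 − 1.2 = α × (12.8 − 1.2).
5.5 = 11.6 α, so α = 0.4741.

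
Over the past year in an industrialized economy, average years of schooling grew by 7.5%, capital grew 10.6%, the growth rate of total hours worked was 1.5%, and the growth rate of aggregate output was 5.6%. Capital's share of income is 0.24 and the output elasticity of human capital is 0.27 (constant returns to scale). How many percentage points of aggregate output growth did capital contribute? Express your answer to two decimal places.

Contribution = share × growth = 0.24 × 10.6 = 2.544 pp.

2.54 pp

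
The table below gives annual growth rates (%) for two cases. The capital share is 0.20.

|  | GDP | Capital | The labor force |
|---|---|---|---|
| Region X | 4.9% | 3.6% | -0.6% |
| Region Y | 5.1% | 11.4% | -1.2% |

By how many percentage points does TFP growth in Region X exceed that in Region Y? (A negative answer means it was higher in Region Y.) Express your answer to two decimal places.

0.88 percentage points

Labor's share = 1 − 0.2 = 0.8.
Region X: TFP = 4.9 − 0.72 + 0.48 = 4.66%.
Region Y: TFP = 5.1 − 2.28 + 0.96 = 3.78%.
Difference = 4.66 − (3.78) = 0.88 pp.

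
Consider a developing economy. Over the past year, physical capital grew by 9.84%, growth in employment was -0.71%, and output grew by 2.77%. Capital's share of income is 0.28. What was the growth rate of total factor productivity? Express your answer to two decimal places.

Labor's share = 1 − 0.28 = 0.72.
Physical capital: 0.28 × 9.84 = 2.7552 pp.
Employment: 0.72 × (-0.71) = -0.5112 pp.
TFP growth = 2.77 − 2.244 = 0.526%.

0.53%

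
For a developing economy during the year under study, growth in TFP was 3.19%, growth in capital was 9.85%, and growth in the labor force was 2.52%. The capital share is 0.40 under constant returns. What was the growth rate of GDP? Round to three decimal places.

Labor's share = 1 − 0.4 = 0.6.
Capital: 0.4 × 9.85 = 3.94 pp.
The labor force: 0.6 × 2.52 = 1.512 pp.
Output growth = 3.19 + 5.452 = 8.642%.

8.642%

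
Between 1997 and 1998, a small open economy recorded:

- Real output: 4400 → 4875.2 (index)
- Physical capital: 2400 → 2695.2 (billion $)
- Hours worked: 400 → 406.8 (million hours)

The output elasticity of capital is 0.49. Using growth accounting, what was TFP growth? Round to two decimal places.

Real output growth = (4875.2 − 4400) / 4400 = 10.8%.
Physical capital growth = (2695.2 − 2400) / 2400 = 12.3%.
Hours worked growth = (406.8 − 400) / 400 = 1.7%.
Labor's share = 1 − 0.49 = 0.51.
Physical capital: 0.49 × 12.3 = 6.027 pp.
Hours worked: 0.51 × 1.7 = 0.867 pp.
TFP growth = 10.8 − 6.894 = 3.906%.

3.91%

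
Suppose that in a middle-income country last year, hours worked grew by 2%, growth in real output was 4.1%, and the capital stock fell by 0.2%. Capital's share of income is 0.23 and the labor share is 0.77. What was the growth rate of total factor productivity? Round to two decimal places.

2.61%

Labor's share = 1 − 0.23 = 0.77.
The capital stock: 0.23 × (-0.2) = -0.046 pp.
Hours worked: 0.77 × 2 = 1.54 pp.
TFP growth = 4.1 − 1.494 = 2.606%.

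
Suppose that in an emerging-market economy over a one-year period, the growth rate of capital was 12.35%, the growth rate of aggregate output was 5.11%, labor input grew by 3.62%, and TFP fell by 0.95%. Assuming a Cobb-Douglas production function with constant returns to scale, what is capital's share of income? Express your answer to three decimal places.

gY = gA + α·gK + (1−α)·gL, so gY − gA − gL = α(gK − gL).
5.11 + 0.95 − 3.62 = α × (12.35 − 3.62).
2.44 = 8.73 α, so α = 0.2795.

α = 0.279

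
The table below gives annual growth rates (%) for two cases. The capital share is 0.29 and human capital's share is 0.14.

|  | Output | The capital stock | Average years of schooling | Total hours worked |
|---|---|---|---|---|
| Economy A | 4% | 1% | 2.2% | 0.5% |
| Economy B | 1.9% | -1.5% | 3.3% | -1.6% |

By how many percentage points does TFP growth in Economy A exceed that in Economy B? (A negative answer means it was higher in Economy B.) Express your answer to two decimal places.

0.33 percentage points

Labor's share = 1 − 0.29 − 0.14 = 0.57.
Economy A: TFP = 4 − 0.29 − 0.308 − 0.285 = 3.117%.
Economy B: TFP = 1.9 + 0.435 − 0.462 + 0.912 = 2.785%.
Difference = 3.117 − (2.785) = 0.332 pp.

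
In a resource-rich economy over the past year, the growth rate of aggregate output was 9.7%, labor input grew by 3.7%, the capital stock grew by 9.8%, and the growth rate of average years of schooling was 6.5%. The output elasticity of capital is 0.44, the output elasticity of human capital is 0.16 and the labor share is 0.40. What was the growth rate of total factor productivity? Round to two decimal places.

2.87%

Labor's share = 1 − 0.44 − 0.16 = 0.4.
The capital stock: 0.44 × 9.8 = 4.312 pp.
Average years of schooling: 0.16 × 6.5 = 1.04 pp.
Labor input: 0.4 × 3.7 = 1.48 pp.
TFP growth = 9.7 − 6.832 = 2.868%.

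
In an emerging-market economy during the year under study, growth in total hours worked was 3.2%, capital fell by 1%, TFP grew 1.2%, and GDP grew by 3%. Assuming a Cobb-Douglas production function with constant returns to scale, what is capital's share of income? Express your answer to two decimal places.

gY = gA + α·gK + (1−α)·gL, so gY − gA − gL = α(gK − gL).
3 − 1.2 − 3.2 = α × (-1 − 3.2).
-1.4 = -4.2 α, so α = 0.3333.

0.33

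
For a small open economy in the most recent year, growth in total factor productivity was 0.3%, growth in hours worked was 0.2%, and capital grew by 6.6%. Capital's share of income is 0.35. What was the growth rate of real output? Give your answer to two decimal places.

Labor's share = 1 − 0.35 = 0.65.
Capital: 0.35 × 6.6 = 2.31 pp.
Hours worked: 0.65 × 0.2 = 0.13 pp.
Output growth = 0.3 + 2.44 = 2.74%.

2.74%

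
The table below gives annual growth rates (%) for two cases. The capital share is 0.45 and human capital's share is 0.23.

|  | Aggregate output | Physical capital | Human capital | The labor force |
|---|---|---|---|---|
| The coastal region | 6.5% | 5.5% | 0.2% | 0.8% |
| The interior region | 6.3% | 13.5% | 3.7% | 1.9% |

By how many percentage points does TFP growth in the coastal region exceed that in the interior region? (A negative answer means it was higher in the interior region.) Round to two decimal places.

Labor's share = 1 − 0.45 − 0.23 = 0.32.
The coastal region: TFP = 6.5 − 2.475 − 0.046 − 0.256 = 3.723%.
The interior region: TFP = 6.3 − 6.075 − 0.851 − 0.608 = -1.234%.
Difference = 3.723 − (-1.234) = 4.957 pp.

4.96 percentage points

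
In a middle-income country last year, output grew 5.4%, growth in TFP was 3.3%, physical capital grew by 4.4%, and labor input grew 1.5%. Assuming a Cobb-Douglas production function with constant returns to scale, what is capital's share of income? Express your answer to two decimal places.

0.21

gY = gA + α·gK + (1−α)·gL, so gY − gA − gL = α(gK − gL).
5.4 − 3.3 − 1.5 = α × (4.4 − 1.5).
0.6 = 2.9 α, so α = 0.2069.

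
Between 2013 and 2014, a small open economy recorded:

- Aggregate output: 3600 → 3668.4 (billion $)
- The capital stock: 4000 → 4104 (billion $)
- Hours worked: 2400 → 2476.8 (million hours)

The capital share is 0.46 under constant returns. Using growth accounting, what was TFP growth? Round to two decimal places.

Aggregate output growth = (3668.4 − 3600) / 3600 = 1.9%.
The capital stock growth = (4104 − 4000) / 4000 = 2.6%.
Hours worked growth = (2476.8 − 2400) / 2400 = 3.2%.
Labor's share = 1 − 0.46 = 0.54.
The capital stock: 0.46 × 2.6 = 1.196 pp.
Hours worked: 0.54 × 3.2 = 1.728 pp.
TFP growth = 1.9 − 2.924 = -1.024%.

-1.02%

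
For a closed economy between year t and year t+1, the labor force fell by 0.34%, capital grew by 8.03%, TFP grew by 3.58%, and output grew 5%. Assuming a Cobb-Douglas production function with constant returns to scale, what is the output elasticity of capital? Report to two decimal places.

gY = gA + α·gK + (1−α)·gL, so gY − gA − gL = α(gK − gL).
5 − 3.58 + 0.34 = α × (8.03 − (-0.34)).
1.76 = 8.37 α, so α = 0.2103.

The output elasticity of capital is 0.21.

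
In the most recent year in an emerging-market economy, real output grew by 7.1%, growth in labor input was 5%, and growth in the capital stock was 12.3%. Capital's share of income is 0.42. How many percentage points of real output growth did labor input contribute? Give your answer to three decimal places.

Labor's share = 1 − 0.42 = 0.58.
Contribution = share × growth = 0.58 × 5 = 2.9 pp.

2.900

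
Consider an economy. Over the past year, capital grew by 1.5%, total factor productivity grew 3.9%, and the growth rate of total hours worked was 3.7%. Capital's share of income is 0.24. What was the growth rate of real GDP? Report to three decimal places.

Labor's share = 1 − 0.24 = 0.76.
Capital: 0.24 × 1.5 = 0.36 pp.
Total hours worked: 0.76 × 3.7 = 2.812 pp.
Output growth = 3.9 + 3.172 = 7.072%.

Real GDP grew 7.072%.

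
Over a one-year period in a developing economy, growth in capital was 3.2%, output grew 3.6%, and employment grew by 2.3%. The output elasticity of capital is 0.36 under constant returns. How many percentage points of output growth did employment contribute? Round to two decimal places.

Labor's share = 1 − 0.36 = 0.64.
Contribution = share × growth = 0.64 × 2.3 = 1.472 pp.

1.47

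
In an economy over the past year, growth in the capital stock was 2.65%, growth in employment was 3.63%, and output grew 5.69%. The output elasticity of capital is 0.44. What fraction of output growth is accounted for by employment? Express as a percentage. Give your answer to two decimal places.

Employment accounted for 35.73% of growth.

Labor's share = 1 − 0.44 = 0.56.
Employment contributed 0.56 × 3.63 = 2.0328 pp.
Share of growth = 2.0328 / 5.69 × 100 = 35.7258%.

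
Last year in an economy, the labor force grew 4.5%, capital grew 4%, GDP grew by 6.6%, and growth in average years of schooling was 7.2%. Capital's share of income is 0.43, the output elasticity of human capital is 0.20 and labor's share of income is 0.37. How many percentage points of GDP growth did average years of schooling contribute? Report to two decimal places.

1.44

Contribution = share × growth = 0.2 × 7.2 = 1.44 pp.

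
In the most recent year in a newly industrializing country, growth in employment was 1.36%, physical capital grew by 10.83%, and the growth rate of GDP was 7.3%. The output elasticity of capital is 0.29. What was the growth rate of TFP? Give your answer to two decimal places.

Labor's share = 1 − 0.29 = 0.71.
Physical capital: 0.29 × 10.83 = 3.1407 pp.
Employment: 0.71 × 1.36 = 0.9656 pp.
TFP growth = 7.3 − 4.1063 = 3.1937%.

3.19%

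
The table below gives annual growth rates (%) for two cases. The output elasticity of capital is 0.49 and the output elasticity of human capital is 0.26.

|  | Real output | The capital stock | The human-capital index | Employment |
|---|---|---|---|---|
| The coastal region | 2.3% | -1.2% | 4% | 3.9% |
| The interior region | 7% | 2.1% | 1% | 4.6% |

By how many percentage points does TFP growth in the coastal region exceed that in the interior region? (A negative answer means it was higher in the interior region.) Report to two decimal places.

Labor's share = 1 − 0.49 − 0.26 = 0.25.
The coastal region: TFP = 2.3 + 0.588 − 1.04 − 0.975 = 0.873%.
The interior region: TFP = 7 − 1.029 − 0.26 − 1.15 = 4.561%.
Difference = 0.873 − (4.561) = -3.688 pp.

-3.69 percentage points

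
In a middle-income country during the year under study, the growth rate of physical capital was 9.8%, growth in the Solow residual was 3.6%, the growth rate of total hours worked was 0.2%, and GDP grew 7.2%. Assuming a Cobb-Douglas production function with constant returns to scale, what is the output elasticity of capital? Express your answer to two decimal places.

0.35

gY = gA + α·gK + (1−α)·gL, so gY − gA − gL = α(gK − gL).
7.2 − 3.6 − 0.2 = α × (9.8 − 0.2).
3.4 = 9.6 α, so α = 0.3542.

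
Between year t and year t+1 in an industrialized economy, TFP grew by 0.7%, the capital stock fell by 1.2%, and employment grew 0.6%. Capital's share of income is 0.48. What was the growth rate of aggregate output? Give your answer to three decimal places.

Labor's share = 1 − 0.48 = 0.52.
The capital stock: 0.48 × (-1.2) = -0.576 pp.
Employment: 0.52 × 0.6 = 0.312 pp.
Output growth = 0.7 + (-0.264) = 0.436%.

0.436%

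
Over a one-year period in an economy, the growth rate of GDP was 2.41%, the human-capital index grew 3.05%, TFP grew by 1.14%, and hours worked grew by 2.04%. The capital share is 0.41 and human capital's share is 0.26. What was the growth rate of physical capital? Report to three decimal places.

Labor's share = 1 − 0.41 − 0.26 = 0.33.
gY = gA + 0.26×3.05 + 0.33×2.04 + 0.41×g.
0.41×g = 2.41 − 1.14 − 1.4662 = -0.1962.
g = -0.1962 / 0.41 = -0.47854%.

-0.479%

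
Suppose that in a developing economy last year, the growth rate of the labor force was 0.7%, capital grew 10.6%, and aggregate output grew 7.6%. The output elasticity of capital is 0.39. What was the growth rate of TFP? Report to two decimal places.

3.04%

Labor's share = 1 − 0.39 = 0.61.
Capital: 0.39 × 10.6 = 4.134 pp.
The labor force: 0.61 × 0.7 = 0.427 pp.
TFP growth = 7.6 − 4.561 = 3.039%.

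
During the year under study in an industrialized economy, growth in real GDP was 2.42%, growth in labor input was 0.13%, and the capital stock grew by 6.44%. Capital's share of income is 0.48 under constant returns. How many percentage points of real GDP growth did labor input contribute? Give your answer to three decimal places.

Labor's share = 1 − 0.48 = 0.52.
Contribution = share × growth = 0.52 × 0.13 = 0.0676 pp.

0.068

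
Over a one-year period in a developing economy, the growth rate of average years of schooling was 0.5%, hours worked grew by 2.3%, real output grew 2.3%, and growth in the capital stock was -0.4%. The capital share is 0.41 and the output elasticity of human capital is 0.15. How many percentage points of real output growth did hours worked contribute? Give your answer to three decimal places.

1.012 percentage points

Labor's share = 1 − 0.41 − 0.15 = 0.44.
Contribution = share × growth = 0.44 × 2.3 = 1.012 pp.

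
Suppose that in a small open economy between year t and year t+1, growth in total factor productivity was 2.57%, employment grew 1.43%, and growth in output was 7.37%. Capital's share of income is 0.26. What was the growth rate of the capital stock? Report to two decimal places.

14.39%

Labor's share = 1 − 0.26 = 0.74.
gY = gA + 0.74×1.43 + 0.26×g.
0.26×g = 7.37 − 2.57 − 1.0582 = 3.7418.
g = 3.7418 / 0.26 = 14.3915%.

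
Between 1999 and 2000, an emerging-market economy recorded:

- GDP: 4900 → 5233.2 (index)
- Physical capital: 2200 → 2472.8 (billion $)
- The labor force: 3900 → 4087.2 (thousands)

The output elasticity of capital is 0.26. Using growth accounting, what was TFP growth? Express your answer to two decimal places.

0.02%

GDP growth = (5233.2 − 4900) / 4900 = 6.8%.
Physical capital growth = (2472.8 − 2200) / 2200 = 12.4%.
The labor force growth = (4087.2 − 3900) / 3900 = 4.8%.
Labor's share = 1 − 0.26 = 0.74.
Physical capital: 0.26 × 12.4 = 3.224 pp.
The labor force: 0.74 × 4.8 = 3.552 pp.
TFP growth = 6.8 − 6.776 = 0.024%.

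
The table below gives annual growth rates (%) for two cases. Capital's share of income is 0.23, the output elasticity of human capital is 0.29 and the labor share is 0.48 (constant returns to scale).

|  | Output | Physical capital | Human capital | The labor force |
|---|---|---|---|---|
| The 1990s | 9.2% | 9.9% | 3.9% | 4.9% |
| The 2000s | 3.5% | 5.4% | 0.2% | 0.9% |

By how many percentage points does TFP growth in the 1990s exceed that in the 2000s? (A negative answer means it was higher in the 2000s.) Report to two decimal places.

1.67 percentage points

Labor's share = 1 − 0.23 − 0.29 = 0.48.
The 1990s: TFP = 9.2 − 2.277 − 1.131 − 2.352 = 3.44%.
The 2000s: TFP = 3.5 − 1.242 − 0.058 − 0.432 = 1.768%.
Difference = 3.44 − (1.768) = 1.672 pp.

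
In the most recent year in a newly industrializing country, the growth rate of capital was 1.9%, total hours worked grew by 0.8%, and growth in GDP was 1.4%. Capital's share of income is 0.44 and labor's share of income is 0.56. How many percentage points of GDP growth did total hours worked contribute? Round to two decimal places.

0.45 pp

Labor's share = 1 − 0.44 = 0.56.
Contribution = share × growth = 0.56 × 0.8 = 0.448 pp.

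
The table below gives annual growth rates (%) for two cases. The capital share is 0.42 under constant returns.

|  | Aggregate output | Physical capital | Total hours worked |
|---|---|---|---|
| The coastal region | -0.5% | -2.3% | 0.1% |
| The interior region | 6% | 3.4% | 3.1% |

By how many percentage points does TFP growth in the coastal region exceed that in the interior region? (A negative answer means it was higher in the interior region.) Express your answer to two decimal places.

-2.37 percentage points

Labor's share = 1 − 0.42 = 0.58.
The coastal region: TFP = -0.5 + 0.966 − 0.058 = 0.408%.
The interior region: TFP = 6 − 1.428 − 1.798 = 2.774%.
Difference = 0.408 − (2.774) = -2.366 pp.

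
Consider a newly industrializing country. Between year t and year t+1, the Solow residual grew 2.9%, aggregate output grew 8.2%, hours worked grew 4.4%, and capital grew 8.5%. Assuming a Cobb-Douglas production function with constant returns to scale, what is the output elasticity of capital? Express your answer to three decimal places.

0.220

gY = gA + α·gK + (1−α)·gL, so gY − gA − gL = α(gK − gL).
8.2 − 2.9 − 4.4 = α × (8.5 − 4.4).
0.9 = 4.1 α, so α = 0.21951.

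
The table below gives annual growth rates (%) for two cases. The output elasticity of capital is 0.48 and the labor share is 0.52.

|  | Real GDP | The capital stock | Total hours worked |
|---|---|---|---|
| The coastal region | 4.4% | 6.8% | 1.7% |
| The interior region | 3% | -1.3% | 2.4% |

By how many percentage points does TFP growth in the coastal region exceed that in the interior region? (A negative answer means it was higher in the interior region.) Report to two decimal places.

Labor's share = 1 − 0.48 = 0.52.
The coastal region: TFP = 4.4 − 3.264 − 0.884 = 0.252%.
The interior region: TFP = 3 + 0.624 − 1.248 = 2.376%.
Difference = 0.252 − (2.376) = -2.124 pp.

-2.12 percentage points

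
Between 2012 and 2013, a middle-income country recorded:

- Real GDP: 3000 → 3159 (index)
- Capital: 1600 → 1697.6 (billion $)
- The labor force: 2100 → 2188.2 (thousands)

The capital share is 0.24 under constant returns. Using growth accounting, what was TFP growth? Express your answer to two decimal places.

Real GDP growth = (3159 − 3000) / 3000 = 5.3%.
Capital growth = (1697.6 − 1600) / 1600 = 6.1%.
The labor force growth = (2188.2 − 2100) / 2100 = 4.2%.
Labor's share = 1 − 0.24 = 0.76.
Capital: 0.24 × 6.1 = 1.464 pp.
The labor force: 0.76 × 4.2 = 3.192 pp.
TFP growth = 5.3 − 4.656 = 0.644%.

TFP growth was 0.64%.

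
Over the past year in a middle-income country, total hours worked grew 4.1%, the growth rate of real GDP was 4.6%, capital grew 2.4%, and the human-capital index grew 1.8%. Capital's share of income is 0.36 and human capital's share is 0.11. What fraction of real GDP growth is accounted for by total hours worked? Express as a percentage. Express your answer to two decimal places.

Labor's share = 1 − 0.36 − 0.11 = 0.53.
Total hours worked contributed 0.53 × 4.1 = 2.173 pp.
Share of growth = 2.173 / 4.6 × 100 = 47.2391%.

47.24%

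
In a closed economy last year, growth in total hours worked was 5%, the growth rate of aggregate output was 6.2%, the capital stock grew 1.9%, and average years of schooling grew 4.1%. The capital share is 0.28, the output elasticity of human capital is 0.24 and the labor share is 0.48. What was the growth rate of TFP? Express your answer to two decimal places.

TFP grew 2.28%.

Labor's share = 1 − 0.28 − 0.24 = 0.48.
The capital stock: 0.28 × 1.9 = 0.532 pp.
Average years of schooling: 0.24 × 4.1 = 0.984 pp.
Total hours worked: 0.48 × 5 = 2.4 pp.
TFP growth = 6.2 − 3.916 = 2.284%.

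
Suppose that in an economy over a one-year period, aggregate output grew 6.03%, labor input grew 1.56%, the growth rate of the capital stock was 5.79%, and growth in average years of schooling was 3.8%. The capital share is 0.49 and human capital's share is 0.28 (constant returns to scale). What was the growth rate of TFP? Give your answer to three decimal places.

Labor's share = 1 − 0.49 − 0.28 = 0.23.
The capital stock: 0.49 × 5.79 = 2.8371 pp.
Average years of schooling: 0.28 × 3.8 = 1.064 pp.
Labor input: 0.23 × 1.56 = 0.3588 pp.
TFP growth = 6.03 − 4.2599 = 1.7701%.

1.770%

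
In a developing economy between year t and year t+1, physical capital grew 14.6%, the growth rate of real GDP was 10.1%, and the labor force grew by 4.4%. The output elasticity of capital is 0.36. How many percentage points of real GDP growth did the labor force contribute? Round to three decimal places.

2.816 percentage points

Labor's share = 1 − 0.36 = 0.64.
Contribution = share × growth = 0.64 × 4.4 = 2.816 pp.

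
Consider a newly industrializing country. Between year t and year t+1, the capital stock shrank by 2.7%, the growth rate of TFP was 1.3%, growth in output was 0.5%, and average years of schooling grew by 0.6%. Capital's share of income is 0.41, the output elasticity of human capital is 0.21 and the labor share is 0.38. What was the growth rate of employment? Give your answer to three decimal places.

Labor's share = 1 − 0.41 − 0.21 = 0.38.
gY = gA + 0.41×(-2.7) + 0.21×0.6 + 0.38×g.
0.38×g = 0.5 − 1.3 + 0.981 = 0.181.
g = 0.181 / 0.38 = 0.47632%.

0.476%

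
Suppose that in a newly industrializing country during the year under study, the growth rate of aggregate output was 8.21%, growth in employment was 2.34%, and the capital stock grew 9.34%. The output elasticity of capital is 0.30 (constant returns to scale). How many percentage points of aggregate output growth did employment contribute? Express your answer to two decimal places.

1.64 pp

Labor's share = 1 − 0.3 = 0.7.
Contribution = share × growth = 0.7 × 2.34 = 1.638 pp.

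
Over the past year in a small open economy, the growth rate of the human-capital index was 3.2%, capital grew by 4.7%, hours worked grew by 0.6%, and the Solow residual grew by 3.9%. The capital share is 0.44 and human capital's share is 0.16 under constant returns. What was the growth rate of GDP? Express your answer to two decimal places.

Labor's share = 1 − 0.44 − 0.16 = 0.4.
Capital: 0.44 × 4.7 = 2.068 pp.
The human-capital index: 0.16 × 3.2 = 0.512 pp.
Hours worked: 0.4 × 0.6 = 0.24 pp.
Output growth = 3.9 + 2.82 = 6.72%.

6.72%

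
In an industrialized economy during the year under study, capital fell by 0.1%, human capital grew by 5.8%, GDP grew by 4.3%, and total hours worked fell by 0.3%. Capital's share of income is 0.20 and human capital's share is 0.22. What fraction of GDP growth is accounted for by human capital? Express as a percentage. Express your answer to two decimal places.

Human capital contributed 0.22 × 5.8 = 1.276 pp.
Share of growth = 1.276 / 4.3 × 100 = 29.6744%.

Human capital accounted for 29.67% of growth.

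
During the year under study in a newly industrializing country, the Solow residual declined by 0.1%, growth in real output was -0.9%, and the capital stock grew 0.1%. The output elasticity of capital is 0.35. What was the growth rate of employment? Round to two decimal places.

-1.28%

Labor's share = 1 − 0.35 = 0.65.
gY = gA + 0.35×0.1 + 0.65×g.
0.65×g = -0.9 + 0.1 − 0.035 = -0.835.
g = -0.835 / 0.65 = -1.2846%.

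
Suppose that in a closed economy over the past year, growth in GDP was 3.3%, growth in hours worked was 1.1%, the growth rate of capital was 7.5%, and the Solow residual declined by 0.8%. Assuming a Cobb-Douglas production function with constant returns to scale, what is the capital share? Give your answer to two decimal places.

gY = gA + α·gK + (1−α)·gL, so gY − gA − gL = α(gK − gL).
3.3 + 0.8 − 1.1 = α × (7.5 − 1.1).
3 = 6.4 α, so α = 0.4688.

α = 0.47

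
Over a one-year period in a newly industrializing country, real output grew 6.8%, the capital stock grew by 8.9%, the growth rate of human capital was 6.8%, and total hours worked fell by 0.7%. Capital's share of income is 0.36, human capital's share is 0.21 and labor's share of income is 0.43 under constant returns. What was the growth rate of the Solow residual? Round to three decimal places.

2.469%

Labor's share = 1 − 0.36 − 0.21 = 0.43.
The capital stock: 0.36 × 8.9 = 3.204 pp.
Human capital: 0.21 × 6.8 = 1.428 pp.
Total hours worked: 0.43 × (-0.7) = -0.301 pp.
TFP growth = 6.8 − 4.331 = 2.469%.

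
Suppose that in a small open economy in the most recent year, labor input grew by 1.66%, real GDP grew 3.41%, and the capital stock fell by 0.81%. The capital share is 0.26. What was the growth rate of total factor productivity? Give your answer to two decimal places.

Total factor productivity grew 2.39%.

Labor's share = 1 − 0.26 = 0.74.
The capital stock: 0.26 × (-0.81) = -0.2106 pp.
Labor input: 0.74 × 1.66 = 1.2284 pp.
TFP growth = 3.41 − 1.0178 = 2.3922%.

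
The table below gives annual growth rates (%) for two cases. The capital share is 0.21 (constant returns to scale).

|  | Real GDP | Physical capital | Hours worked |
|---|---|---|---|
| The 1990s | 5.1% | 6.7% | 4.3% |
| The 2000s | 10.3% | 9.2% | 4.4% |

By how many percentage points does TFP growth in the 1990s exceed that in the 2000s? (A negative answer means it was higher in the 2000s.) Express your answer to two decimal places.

-4.60 percentage points

Labor's share = 1 − 0.21 = 0.79.
The 1990s: TFP = 5.1 − 1.407 − 3.397 = 0.296%.
The 2000s: TFP = 10.3 − 1.932 − 3.476 = 4.892%.
Difference = 0.296 − (4.892) = -4.596 pp.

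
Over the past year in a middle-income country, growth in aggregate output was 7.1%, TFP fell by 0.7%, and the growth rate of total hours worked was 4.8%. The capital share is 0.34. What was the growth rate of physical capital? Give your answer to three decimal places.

13.624%

Labor's share = 1 − 0.34 = 0.66.
gY = gA + 0.66×4.8 + 0.34×g.
0.34×g = 7.1 + 0.7 − 3.168 = 4.632.
g = 4.632 / 0.34 = 13.62353%.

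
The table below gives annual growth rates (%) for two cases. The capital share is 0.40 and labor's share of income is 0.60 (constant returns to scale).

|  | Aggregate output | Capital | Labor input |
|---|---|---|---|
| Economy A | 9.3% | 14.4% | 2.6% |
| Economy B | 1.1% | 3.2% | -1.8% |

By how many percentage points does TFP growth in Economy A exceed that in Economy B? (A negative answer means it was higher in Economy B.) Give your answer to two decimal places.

Labor's share = 1 − 0.4 = 0.6.
Economy A: TFP = 9.3 − 5.76 − 1.56 = 1.98%.
Economy B: TFP = 1.1 − 1.28 + 1.08 = 0.9%.
Difference = 1.98 − (0.9) = 1.08 pp.

1.08 percentage points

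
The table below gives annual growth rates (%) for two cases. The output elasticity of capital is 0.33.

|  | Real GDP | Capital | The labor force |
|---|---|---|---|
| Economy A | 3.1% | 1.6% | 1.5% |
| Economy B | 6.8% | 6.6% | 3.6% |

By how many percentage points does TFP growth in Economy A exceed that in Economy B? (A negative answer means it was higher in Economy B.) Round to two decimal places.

-0.64 percentage points

Labor's share = 1 − 0.33 = 0.67.
Economy A: TFP = 3.1 − 0.528 − 1.005 = 1.567%.
Economy B: TFP = 6.8 − 2.178 − 2.412 = 2.21%.
Difference = 1.567 − (2.21) = -0.643 pp.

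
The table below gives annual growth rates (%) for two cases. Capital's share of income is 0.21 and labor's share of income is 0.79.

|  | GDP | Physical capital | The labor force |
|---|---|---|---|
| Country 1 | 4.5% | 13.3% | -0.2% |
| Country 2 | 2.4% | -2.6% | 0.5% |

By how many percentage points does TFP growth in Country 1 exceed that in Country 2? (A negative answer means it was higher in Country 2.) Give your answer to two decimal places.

-0.69 percentage points

Labor's share = 1 − 0.21 = 0.79.
Country 1: TFP = 4.5 − 2.793 + 0.158 = 1.865%.
Country 2: TFP = 2.4 + 0.546 − 0.395 = 2.551%.
Difference = 1.865 − (2.551) = -0.686 pp.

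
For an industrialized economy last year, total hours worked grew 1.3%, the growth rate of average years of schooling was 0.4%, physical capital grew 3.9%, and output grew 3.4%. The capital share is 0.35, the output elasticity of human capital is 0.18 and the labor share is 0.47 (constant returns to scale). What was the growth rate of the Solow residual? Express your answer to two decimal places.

1.35%

Labor's share = 1 − 0.35 − 0.18 = 0.47.
Physical capital: 0.35 × 3.9 = 1.365 pp.
Average years of schooling: 0.18 × 0.4 = 0.072 pp.
Total hours worked: 0.47 × 1.3 = 0.611 pp.
TFP growth = 3.4 − 2.048 = 1.352%.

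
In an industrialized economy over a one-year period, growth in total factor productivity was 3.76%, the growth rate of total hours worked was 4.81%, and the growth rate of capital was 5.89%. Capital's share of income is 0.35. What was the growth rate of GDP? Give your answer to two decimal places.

GDP growth was 8.95%.

Labor's share = 1 − 0.35 = 0.65.
Capital: 0.35 × 5.89 = 2.0615 pp.
Total hours worked: 0.65 × 4.81 = 3.1265 pp.
Output growth = 3.76 + 5.188 = 8.948%.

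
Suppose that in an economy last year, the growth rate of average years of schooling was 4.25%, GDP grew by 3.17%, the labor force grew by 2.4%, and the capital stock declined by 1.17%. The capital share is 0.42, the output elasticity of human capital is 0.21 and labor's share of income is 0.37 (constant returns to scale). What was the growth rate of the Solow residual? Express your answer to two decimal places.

The Solow residual growth was 1.88%.

Labor's share = 1 − 0.42 − 0.21 = 0.37.
The capital stock: 0.42 × (-1.17) = -0.4914 pp.
Average years of schooling: 0.21 × 4.25 = 0.8925 pp.
The labor force: 0.37 × 2.4 = 0.888 pp.
TFP growth = 3.17 − 1.2891 = 1.8809%.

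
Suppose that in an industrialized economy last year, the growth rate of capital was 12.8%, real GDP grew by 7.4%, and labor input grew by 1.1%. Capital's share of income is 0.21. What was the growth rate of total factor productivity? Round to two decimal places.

Labor's share = 1 − 0.21 = 0.79.
Capital: 0.21 × 12.8 = 2.688 pp.
Labor input: 0.79 × 1.1 = 0.869 pp.
TFP growth = 7.4 − 3.557 = 3.843%.

3.84%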